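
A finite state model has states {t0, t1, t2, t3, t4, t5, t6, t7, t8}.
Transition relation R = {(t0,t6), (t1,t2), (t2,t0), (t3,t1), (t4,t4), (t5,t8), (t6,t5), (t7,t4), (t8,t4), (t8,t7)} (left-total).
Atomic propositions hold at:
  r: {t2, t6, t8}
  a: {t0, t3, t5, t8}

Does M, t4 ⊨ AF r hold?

No

AF r: least fixpoint, start Z0 = {t2, t6, t8}, add states with every successor in Z. Z1 = {t0, t1, t2, t5, t6, t8}; Z2 = {t0, t1, t2, t3, t5, t6, t8}; fixed.
Sat(AF r) = {t0, t1, t2, t3, t5, t6, t8}
t4 ∉ Sat(AF r) = {t0, t1, t2, t3, t5, t6, t8}, so the formula does not hold at t4.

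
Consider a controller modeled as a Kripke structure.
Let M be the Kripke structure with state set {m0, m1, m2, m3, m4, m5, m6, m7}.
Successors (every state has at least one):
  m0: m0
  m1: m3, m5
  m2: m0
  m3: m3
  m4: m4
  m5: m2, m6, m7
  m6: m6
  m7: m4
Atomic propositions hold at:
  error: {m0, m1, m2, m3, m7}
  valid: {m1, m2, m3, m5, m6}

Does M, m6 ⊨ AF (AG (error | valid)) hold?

Yes

Sat(error | valid) = {m0, m1, m2, m3, m5, m6, m7}
AG (error | valid): greatest fixpoint, start Z0 = {m0, m1, m2, m3, m5, m6, m7}, keep only states in Sat with every successor in Z. Z1 = {m0, m1, m2, m3, m5, m6}; Z2 = {m0, m1, m2, m3, m6}; Z3 = {m0, m2, m3, m6}; fixed.
Sat(AG (error | valid)) = {m0, m2, m3, m6}
AF (AG (error | valid)): least fixpoint, start Z0 = {m0, m2, m3, m6}, add states with every successor in Z. Already a fixed point.
Sat(AF (AG (error | valid))) = {m0, m2, m3, m6}
m6 ∈ Sat(AF (AG (error | valid))) = {m0, m2, m3, m6}, so the formula holds at m6.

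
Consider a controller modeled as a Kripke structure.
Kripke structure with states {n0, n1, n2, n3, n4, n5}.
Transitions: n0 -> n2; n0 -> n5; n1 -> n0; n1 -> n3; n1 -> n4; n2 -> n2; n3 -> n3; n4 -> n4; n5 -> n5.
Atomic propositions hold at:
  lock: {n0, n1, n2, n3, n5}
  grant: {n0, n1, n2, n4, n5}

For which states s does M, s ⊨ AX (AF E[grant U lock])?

{n0, n2, n3, n5}

E[grant U lock]: least fixpoint, start Z0 = Sat(lock) = {n0, n1, n2, n3, n5}, add states in Sat(grant) with some successor in Z. Already a fixed point.
Sat(E[grant U lock]) = {n0, n1, n2, n3, n5}
AF E[grant U lock]: least fixpoint, start Z0 = {n0, n1, n2, n3, n5}, add states with every successor in Z. Already a fixed point.
Sat(AF E[grant U lock]) = {n0, n1, n2, n3, n5}
Sat(AX (AF E[grant U lock])) = {s : every successor in {n0, n1, n2, n3, n5}} = {n0, n2, n3, n5}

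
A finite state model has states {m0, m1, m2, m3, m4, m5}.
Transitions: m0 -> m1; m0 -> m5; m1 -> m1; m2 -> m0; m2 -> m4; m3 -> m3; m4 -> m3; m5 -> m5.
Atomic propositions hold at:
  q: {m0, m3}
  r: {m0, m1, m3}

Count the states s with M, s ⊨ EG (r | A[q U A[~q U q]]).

5

Sat(~q) = {m1, m2, m4, m5}
A[~q U q]: least fixpoint, start Z0 = Sat(q) = {m0, m3}, add states in Sat(~q) with every successor in Z. Z1 = {m0, m3, m4}; Z2 = {m0, m2, m3, m4}; fixed.
Sat(A[~q U q]) = {m0, m2, m3, m4}
A[q U A[~q U q]]: least fixpoint, start Z0 = Sat(A[~q U q]) = {m0, m2, m3, m4}, add states in Sat(q) with every successor in Z. Already a fixed point.
Sat(A[q U A[~q U q]]) = {m0, m2, m3, m4}
Sat(r | A[q U A[~q U q]]) = {m0, m1, m2, m3, m4}
EG (r | A[q U A[~q U q]]): greatest fixpoint, start Z0 = {m0, m1, m2, m3, m4}, keep only states in Sat with some successor in Z. Already a fixed point.
Sat(EG (r | A[q U A[~q U q]])) = {m0, m1, m2, m3, m4}
|Sat(EG (r | A[q U A[~q U q]]))| = |{m0, m1, m2, m3, m4}| = 5.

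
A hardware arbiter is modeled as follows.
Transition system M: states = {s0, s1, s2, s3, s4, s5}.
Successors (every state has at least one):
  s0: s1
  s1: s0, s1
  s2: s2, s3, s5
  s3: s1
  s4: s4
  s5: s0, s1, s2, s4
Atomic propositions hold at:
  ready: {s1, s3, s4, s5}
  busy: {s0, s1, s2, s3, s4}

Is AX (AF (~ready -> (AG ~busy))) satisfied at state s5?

Sat(~ready) = {s0, s2}
Sat(~busy) = {s5}
AG ~busy: greatest fixpoint, start Z0 = {s5}, keep only states in Sat with every successor in Z. Z1 = ∅; fixed.
Sat(AG ~busy) = ∅
Sat(~ready -> (AG ~busy)) = {s1, s3, s4, s5}
AF (~ready -> (AG ~busy)): least fixpoint, start Z0 = {s1, s3, s4, s5}, add states with every successor in Z. Z1 = {s0, s1, s3, s4, s5}; fixed.
Sat(AF (~ready -> (AG ~busy))) = {s0, s1, s3, s4, s5}
Sat(AX (AF (~ready -> (AG ~busy)))) = {s : every successor in {s0, s1, s3, s4, s5}} = {s0, s1, s3, s4}
s5 ∉ Sat(AX (AF (~ready -> (AG ~busy)))) = {s0, s1, s3, s4}, so the formula does not hold at s5.

No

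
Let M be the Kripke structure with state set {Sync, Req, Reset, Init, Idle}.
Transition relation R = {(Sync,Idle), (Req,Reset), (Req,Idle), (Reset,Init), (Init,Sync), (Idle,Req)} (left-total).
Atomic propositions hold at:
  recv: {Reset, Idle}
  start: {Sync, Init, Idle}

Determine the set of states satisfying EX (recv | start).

Sat(recv | start) = {Sync, Reset, Init, Idle}
Sat(EX (recv | start)) = {s : some successor in {Sync, Reset, Init, Idle}} = {Sync, Req, Reset, Init}

{Sync, Req, Reset, Init}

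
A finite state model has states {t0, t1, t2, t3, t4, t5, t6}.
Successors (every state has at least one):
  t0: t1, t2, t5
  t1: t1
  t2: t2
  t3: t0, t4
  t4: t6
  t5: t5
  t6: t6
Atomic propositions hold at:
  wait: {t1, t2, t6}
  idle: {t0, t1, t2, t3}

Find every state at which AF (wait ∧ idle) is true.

Sat(wait ∧ idle) = {t1, t2}
AF (wait ∧ idle): least fixpoint, start Z0 = {t1, t2}, add states with every successor in Z. Already a fixed point.
Sat(AF (wait ∧ idle)) = {t1, t2}

{t1, t2}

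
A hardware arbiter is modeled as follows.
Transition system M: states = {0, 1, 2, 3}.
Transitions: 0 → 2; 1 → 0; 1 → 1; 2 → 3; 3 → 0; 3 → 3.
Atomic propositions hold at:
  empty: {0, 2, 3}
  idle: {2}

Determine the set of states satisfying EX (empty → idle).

Sat(empty → idle) = {1, 2}
Sat(EX (empty → idle)) = {s : some successor in {1, 2}} = {0, 1}

{0, 1}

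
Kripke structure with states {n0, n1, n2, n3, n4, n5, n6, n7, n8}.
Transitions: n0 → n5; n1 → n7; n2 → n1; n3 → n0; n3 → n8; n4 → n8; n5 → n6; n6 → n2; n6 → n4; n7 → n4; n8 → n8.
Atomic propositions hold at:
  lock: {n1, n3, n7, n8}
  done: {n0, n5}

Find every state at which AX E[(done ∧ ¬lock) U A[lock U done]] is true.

Sat(¬lock) = {n0, n2, n4, n5, n6}
Sat(done ∧ ¬lock) = {n0, n5}
A[lock U done]: least fixpoint, start Z0 = Sat(done) = {n0, n5}, add states in Sat(lock) with every successor in Z. Already a fixed point.
Sat(A[lock U done]) = {n0, n5}
E[(done ∧ ¬lock) U A[lock U done]]: least fixpoint, start Z0 = Sat(A[lock U done]) = {n0, n5}, add states in Sat(done ∧ ¬lock) with some successor in Z. Already a fixed point.
Sat(E[(done ∧ ¬lock) U A[lock U done]]) = {n0, n5}
Sat(AX E[(done ∧ ¬lock) U A[lock U done]]) = {s : every successor in {n0, n5}} = {n0}

{n0}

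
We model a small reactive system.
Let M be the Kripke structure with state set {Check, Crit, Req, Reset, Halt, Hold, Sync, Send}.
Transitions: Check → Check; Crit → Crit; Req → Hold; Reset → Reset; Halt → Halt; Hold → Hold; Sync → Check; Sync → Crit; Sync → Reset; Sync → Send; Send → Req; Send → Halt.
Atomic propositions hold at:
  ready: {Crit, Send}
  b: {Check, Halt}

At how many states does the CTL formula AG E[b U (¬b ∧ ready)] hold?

1

Sat(¬b) = {Crit, Req, Reset, Hold, Sync, Send}
Sat(¬b ∧ ready) = {Crit, Send}
E[b U (¬b ∧ ready)]: least fixpoint, start Z0 = Sat((¬b ∧ ready)) = {Crit, Send}, add states in Sat(b) with some successor in Z. Already a fixed point.
Sat(E[b U (¬b ∧ ready)]) = {Crit, Send}
AG E[b U (¬b ∧ ready)]: greatest fixpoint, start Z0 = {Crit, Send}, keep only states in Sat with every successor in Z. Z1 = {Crit}; fixed.
Sat(AG E[b U (¬b ∧ ready)]) = {Crit}
|Sat(AG E[b U (¬b ∧ ready)])| = |{Crit}| = 1.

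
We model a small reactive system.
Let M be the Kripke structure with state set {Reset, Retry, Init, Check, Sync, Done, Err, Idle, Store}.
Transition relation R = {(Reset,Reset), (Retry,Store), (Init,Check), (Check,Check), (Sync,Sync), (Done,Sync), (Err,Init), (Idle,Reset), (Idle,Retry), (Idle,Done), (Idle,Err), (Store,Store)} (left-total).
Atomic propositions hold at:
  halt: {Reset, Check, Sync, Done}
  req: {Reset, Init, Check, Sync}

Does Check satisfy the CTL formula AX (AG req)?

Yes

AG req: greatest fixpoint, start Z0 = {Reset, Init, Check, Sync}, keep only states in Sat with every successor in Z. Already a fixed point.
Sat(AG req) = {Reset, Init, Check, Sync}
Sat(AX (AG req)) = {s : every successor in {Reset, Init, Check, Sync}} = {Reset, Init, Check, Sync, Done, Err}
Check ∈ Sat(AX (AG req)) = {Reset, Init, Check, Sync, Done, Err}, so the formula holds at Check.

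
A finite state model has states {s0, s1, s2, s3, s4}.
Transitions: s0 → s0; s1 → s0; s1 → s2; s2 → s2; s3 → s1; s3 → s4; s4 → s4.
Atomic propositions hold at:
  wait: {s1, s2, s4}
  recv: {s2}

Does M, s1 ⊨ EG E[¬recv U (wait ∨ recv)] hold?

Sat(¬recv) = {s0, s1, s3, s4}
Sat(wait ∨ recv) = {s1, s2, s4}
E[¬recv U (wait ∨ recv)]: least fixpoint, start Z0 = Sat((wait ∨ recv)) = {s1, s2, s4}, add states in Sat(¬recv) with some successor in Z. Z1 = {s1, s2, s3, s4}; fixed.
Sat(E[¬recv U (wait ∨ recv)]) = {s1, s2, s3, s4}
EG E[¬recv U (wait ∨ recv)]: greatest fixpoint, start Z0 = {s1, s2, s3, s4}, keep only states in Sat with some successor in Z. Already a fixed point.
Sat(EG E[¬recv U (wait ∨ recv)]) = {s1, s2, s3, s4}
s1 ∈ Sat(EG E[¬recv U (wait ∨ recv)]) = {s1, s2, s3, s4}, so the formula holds at s1.

Yes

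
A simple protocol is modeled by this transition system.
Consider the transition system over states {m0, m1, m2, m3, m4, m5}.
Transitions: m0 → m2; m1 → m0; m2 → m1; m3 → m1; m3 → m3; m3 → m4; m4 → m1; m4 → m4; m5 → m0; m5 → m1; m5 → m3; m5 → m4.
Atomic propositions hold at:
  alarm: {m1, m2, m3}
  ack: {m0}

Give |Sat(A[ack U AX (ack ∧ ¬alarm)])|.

Sat(¬alarm) = {m0, m4, m5}
Sat(ack ∧ ¬alarm) = {m0}
Sat(AX (ack ∧ ¬alarm)) = {s : every successor in {m0}} = {m1}
A[ack U AX (ack ∧ ¬alarm)]: least fixpoint, start Z0 = Sat(AX (ack ∧ ¬alarm)) = {m1}, add states in Sat(ack) with every successor in Z. Already a fixed point.
Sat(A[ack U AX (ack ∧ ¬alarm)]) = {m1}
|Sat(A[ack U AX (ack ∧ ¬alarm)])| = |{m1}| = 1.

1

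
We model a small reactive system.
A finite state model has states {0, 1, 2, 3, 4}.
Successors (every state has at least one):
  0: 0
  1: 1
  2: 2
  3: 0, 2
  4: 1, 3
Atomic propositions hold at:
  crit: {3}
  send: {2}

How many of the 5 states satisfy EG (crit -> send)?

Sat(crit -> send) = {0, 1, 2, 4}
EG (crit -> send): greatest fixpoint, start Z0 = {0, 1, 2, 4}, keep only states in Sat with some successor in Z. Already a fixed point.
Sat(EG (crit -> send)) = {0, 1, 2, 4}
|Sat(EG (crit -> send))| = |{0, 1, 2, 4}| = 4.

4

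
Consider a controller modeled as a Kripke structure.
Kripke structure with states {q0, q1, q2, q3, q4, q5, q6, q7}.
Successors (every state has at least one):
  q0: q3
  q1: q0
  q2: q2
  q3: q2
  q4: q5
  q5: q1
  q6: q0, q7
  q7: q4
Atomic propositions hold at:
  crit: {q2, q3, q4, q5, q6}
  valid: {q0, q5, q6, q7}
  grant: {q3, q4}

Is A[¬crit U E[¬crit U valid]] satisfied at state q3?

Sat(¬crit) = {q0, q1, q7}
E[¬crit U valid]: least fixpoint, start Z0 = Sat(valid) = {q0, q5, q6, q7}, add states in Sat(¬crit) with some successor in Z. Z1 = {q0, q1, q5, q6, q7}; fixed.
Sat(E[¬crit U valid]) = {q0, q1, q5, q6, q7}
A[¬crit U E[¬crit U valid]]: least fixpoint, start Z0 = Sat(E[¬crit U valid]) = {q0, q1, q5, q6, q7}, add states in Sat(¬crit) with every successor in Z. Already a fixed point.
Sat(A[¬crit U E[¬crit U valid]]) = {q0, q1, q5, q6, q7}
q3 ∉ Sat(A[¬crit U E[¬crit U valid]]) = {q0, q1, q5, q6, q7}, so the formula does not hold at q3.

No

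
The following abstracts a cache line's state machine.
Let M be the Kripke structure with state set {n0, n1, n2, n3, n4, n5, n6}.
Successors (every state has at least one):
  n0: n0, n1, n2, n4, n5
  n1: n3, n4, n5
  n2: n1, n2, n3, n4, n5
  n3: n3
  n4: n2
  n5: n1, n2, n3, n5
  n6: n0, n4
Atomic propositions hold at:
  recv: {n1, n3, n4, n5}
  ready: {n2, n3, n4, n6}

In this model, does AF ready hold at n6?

AF ready: least fixpoint, start Z0 = {n2, n3, n4, n6}, add states with every successor in Z. Already a fixed point.
Sat(AF ready) = {n2, n3, n4, n6}
n6 ∈ Sat(AF ready) = {n2, n3, n4, n6}, so the formula holds at n6.

Yes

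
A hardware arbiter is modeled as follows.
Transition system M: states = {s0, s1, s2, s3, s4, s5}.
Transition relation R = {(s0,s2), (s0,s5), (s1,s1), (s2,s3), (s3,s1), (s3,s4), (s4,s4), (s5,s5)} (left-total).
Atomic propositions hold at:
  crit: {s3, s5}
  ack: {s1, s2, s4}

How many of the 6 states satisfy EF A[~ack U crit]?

Sat(~ack) = {s0, s3, s5}
A[~ack U crit]: least fixpoint, start Z0 = Sat(crit) = {s3, s5}, add states in Sat(~ack) with every successor in Z. Already a fixed point.
Sat(A[~ack U crit]) = {s3, s5}
EF A[~ack U crit]: least fixpoint, start Z0 = {s3, s5}, add states with some successor in Z. Z1 = {s0, s2, s3, s5}; fixed.
Sat(EF A[~ack U crit]) = {s0, s2, s3, s5}
|Sat(EF A[~ack U crit])| = |{s0, s2, s3, s5}| = 4.

4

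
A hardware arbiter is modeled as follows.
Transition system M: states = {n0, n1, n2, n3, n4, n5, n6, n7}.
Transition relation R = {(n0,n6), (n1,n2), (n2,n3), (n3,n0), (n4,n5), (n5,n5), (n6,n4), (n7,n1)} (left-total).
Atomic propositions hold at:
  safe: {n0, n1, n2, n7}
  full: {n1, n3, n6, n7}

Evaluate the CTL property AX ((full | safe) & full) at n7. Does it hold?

Yes

Sat(full | safe) = {n0, n1, n2, n3, n6, n7}
Sat((full | safe) & full) = {n1, n3, n6, n7}
Sat(AX ((full | safe) & full)) = {s : every successor in {n1, n3, n6, n7}} = {n0, n2, n7}
n7 ∈ Sat(AX ((full | safe) & full)) = {n0, n2, n7}, so the formula holds at n7.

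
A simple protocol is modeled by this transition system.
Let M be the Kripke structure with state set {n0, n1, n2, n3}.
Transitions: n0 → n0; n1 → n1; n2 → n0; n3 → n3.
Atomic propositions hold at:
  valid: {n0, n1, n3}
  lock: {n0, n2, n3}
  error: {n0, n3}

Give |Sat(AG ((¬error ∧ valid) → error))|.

3

Sat(¬error) = {n1, n2}
Sat(¬error ∧ valid) = {n1}
Sat((¬error ∧ valid) → error) = {n0, n2, n3}
AG ((¬error ∧ valid) → error): greatest fixpoint, start Z0 = {n0, n2, n3}, keep only states in Sat with every successor in Z. Already a fixed point.
Sat(AG ((¬error ∧ valid) → error)) = {n0, n2, n3}
|Sat(AG ((¬error ∧ valid) → error))| = |{n0, n2, n3}| = 3.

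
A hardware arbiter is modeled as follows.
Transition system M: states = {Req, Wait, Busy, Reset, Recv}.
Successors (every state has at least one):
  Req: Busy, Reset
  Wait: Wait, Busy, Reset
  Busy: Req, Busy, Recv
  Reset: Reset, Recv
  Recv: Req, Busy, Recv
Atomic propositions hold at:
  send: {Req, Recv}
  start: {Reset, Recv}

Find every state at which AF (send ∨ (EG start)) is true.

EG start: greatest fixpoint, start Z0 = {Reset, Recv}, keep only states in Sat with some successor in Z. Already a fixed point.
Sat(EG start) = {Reset, Recv}
Sat(send ∨ (EG start)) = {Req, Reset, Recv}
AF (send ∨ (EG start)): least fixpoint, start Z0 = {Req, Reset, Recv}, add states with every successor in Z. Already a fixed point.
Sat(AF (send ∨ (EG start))) = {Req, Reset, Recv}

{Req, Reset, Recv}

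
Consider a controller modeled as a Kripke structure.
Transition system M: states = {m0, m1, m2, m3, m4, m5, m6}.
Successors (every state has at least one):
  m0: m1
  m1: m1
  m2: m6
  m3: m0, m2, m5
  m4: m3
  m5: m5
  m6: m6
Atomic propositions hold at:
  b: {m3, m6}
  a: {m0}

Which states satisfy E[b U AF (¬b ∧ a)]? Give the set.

{m0, m3}

Sat(¬b) = {m0, m1, m2, m4, m5}
Sat(¬b ∧ a) = {m0}
AF (¬b ∧ a): least fixpoint, start Z0 = {m0}, add states with every successor in Z. Already a fixed point.
Sat(AF (¬b ∧ a)) = {m0}
E[b U AF (¬b ∧ a)]: least fixpoint, start Z0 = Sat(AF (¬b ∧ a)) = {m0}, add states in Sat(b) with some successor in Z. Z1 = {m0, m3}; fixed.
Sat(E[b U AF (¬b ∧ a)]) = {m0, m3}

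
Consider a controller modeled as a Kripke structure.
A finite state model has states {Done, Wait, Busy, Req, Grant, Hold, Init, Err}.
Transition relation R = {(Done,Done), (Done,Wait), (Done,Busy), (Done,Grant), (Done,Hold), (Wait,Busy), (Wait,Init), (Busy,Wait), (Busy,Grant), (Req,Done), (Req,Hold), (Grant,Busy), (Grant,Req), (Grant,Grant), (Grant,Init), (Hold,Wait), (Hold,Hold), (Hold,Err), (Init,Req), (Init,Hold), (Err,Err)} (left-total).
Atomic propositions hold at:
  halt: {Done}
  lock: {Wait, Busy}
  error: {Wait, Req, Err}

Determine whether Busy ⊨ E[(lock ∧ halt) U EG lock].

Sat(lock ∧ halt) = ∅
EG lock: greatest fixpoint, start Z0 = {Wait, Busy}, keep only states in Sat with some successor in Z. Already a fixed point.
Sat(EG lock) = {Wait, Busy}
E[(lock ∧ halt) U EG lock]: least fixpoint, start Z0 = Sat(EG lock) = {Wait, Busy}, add states in Sat(lock ∧ halt) with some successor in Z. Already a fixed point.
Sat(E[(lock ∧ halt) U EG lock]) = {Wait, Busy}
Busy ∈ Sat(E[(lock ∧ halt) U EG lock]) = {Wait, Busy}, so the formula holds at Busy.

Yes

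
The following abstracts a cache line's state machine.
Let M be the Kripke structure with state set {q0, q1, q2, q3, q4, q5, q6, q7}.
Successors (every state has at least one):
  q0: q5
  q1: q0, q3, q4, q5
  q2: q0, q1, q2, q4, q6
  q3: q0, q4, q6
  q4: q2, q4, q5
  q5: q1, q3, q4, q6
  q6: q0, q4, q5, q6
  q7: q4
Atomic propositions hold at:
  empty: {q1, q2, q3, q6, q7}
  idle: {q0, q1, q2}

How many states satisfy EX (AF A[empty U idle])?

A[empty U idle]: least fixpoint, start Z0 = Sat(idle) = {q0, q1, q2}, add states in Sat(empty) with every successor in Z. Already a fixed point.
Sat(A[empty U idle]) = {q0, q1, q2}
AF A[empty U idle]: least fixpoint, start Z0 = {q0, q1, q2}, add states with every successor in Z. Already a fixed point.
Sat(AF A[empty U idle]) = {q0, q1, q2}
Sat(EX (AF A[empty U idle])) = {s : some successor in {q0, q1, q2}} = {q1, q2, q3, q4, q5, q6}
|Sat(EX (AF A[empty U idle]))| = |{q1, q2, q3, q4, q5, q6}| = 6.

6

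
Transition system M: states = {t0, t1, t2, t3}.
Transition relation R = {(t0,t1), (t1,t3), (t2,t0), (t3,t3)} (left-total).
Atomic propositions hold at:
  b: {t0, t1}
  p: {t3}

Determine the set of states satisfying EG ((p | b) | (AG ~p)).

Sat(p | b) = {t0, t1, t3}
Sat(~p) = {t0, t1, t2}
AG ~p: greatest fixpoint, start Z0 = {t0, t1, t2}, keep only states in Sat with every successor in Z. Z1 = {t0, t2}; Z2 = {t2}; Z3 = ∅; fixed.
Sat(AG ~p) = ∅
Sat((p | b) | (AG ~p)) = {t0, t1, t3}
EG ((p | b) | (AG ~p)): greatest fixpoint, start Z0 = {t0, t1, t3}, keep only states in Sat with some successor in Z. Already a fixed point.
Sat(EG ((p | b) | (AG ~p))) = {t0, t1, t3}

{t0, t1, t3}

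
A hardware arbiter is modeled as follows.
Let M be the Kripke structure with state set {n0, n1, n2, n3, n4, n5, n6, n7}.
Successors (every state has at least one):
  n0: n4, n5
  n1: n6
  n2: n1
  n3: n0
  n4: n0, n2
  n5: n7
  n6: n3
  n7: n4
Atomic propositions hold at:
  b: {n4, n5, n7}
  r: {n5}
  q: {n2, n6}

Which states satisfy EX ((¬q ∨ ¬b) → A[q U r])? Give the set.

Sat(¬q) = {n0, n1, n3, n4, n5, n7}
Sat(¬b) = {n0, n1, n2, n3, n6}
Sat(¬q ∨ ¬b) = {n0, n1, n2, n3, n4, n5, n6, n7}
A[q U r]: least fixpoint, start Z0 = Sat(r) = {n5}, add states in Sat(q) with every successor in Z. Already a fixed point.
Sat(A[q U r]) = {n5}
Sat((¬q ∨ ¬b) → A[q U r]) = {n5}
Sat(EX ((¬q ∨ ¬b) → A[q U r])) = {s : some successor in {n5}} = {n0}

{n0}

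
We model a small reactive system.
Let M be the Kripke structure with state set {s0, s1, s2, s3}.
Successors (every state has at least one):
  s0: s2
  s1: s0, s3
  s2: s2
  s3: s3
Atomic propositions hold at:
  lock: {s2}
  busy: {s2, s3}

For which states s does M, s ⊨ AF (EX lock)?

Sat(EX lock) = {s : some successor in {s2}} = {s0, s2}
AF (EX lock): least fixpoint, start Z0 = {s0, s2}, add states with every successor in Z. Already a fixed point.
Sat(AF (EX lock)) = {s0, s2}

{s0, s2}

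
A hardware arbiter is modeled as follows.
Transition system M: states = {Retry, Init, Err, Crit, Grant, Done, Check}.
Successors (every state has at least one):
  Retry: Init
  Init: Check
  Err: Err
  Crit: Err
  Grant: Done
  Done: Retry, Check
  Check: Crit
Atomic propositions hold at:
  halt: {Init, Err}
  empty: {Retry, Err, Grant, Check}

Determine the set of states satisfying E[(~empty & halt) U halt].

Sat(~empty) = {Init, Crit, Done}
Sat(~empty & halt) = {Init}
E[(~empty & halt) U halt]: least fixpoint, start Z0 = Sat(halt) = {Init, Err}, add states in Sat(~empty & halt) with some successor in Z. Already a fixed point.
Sat(E[(~empty & halt) U halt]) = {Init, Err}

{Init, Err}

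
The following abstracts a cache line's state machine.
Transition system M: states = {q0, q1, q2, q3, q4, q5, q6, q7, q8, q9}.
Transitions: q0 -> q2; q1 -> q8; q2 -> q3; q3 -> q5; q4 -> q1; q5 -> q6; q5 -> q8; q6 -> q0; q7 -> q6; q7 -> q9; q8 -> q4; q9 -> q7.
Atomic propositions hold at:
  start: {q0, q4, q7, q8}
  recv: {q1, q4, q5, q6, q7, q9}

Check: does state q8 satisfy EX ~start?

Sat(~start) = {q1, q2, q3, q5, q6, q9}
Sat(EX ~start) = {s : some successor in {q1, q2, q3, q5, q6, q9}} = {q0, q2, q3, q4, q5, q7}
q8 ∉ Sat(EX ~start) = {q0, q2, q3, q4, q5, q7}, so the formula does not hold at q8.

No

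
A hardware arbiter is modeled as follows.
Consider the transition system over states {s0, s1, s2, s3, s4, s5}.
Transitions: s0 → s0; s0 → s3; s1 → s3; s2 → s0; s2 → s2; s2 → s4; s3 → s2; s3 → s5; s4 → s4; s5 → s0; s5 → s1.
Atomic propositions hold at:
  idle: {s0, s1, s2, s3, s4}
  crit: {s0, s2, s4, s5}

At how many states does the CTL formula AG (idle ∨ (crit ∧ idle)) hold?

1

Sat(crit ∧ idle) = {s0, s2, s4}
Sat(idle ∨ (crit ∧ idle)) = {s0, s1, s2, s3, s4}
AG (idle ∨ (crit ∧ idle)): greatest fixpoint, start Z0 = {s0, s1, s2, s3, s4}, keep only states in Sat with every successor in Z. Z1 = {s0, s1, s2, s4}; Z2 = {s2, s4}; Z3 = {s4}; fixed.
Sat(AG (idle ∨ (crit ∧ idle))) = {s4}
|Sat(AG (idle ∨ (crit ∧ idle)))| = |{s4}| = 1.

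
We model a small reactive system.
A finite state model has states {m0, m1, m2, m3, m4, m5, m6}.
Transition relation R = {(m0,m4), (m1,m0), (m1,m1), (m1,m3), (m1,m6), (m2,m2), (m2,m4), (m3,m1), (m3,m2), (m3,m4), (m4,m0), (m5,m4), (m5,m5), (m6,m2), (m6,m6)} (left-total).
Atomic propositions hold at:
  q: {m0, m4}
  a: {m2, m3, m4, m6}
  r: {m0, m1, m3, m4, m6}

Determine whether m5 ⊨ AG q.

AG q: greatest fixpoint, start Z0 = {m0, m4}, keep only states in Sat with every successor in Z. Already a fixed point.
Sat(AG q) = {m0, m4}
m5 ∉ Sat(AG q) = {m0, m4}, so the formula does not hold at m5.

No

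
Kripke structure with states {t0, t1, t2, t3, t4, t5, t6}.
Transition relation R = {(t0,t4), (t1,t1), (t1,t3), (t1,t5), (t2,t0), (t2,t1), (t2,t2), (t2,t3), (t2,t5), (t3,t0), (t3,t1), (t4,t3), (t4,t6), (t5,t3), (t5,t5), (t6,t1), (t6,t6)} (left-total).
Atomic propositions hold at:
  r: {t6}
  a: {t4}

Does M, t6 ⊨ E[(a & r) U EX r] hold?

Sat(a & r) = ∅
Sat(EX r) = {s : some successor in {t6}} = {t4, t6}
E[(a & r) U EX r]: least fixpoint, start Z0 = Sat(EX r) = {t4, t6}, add states in Sat(a & r) with some successor in Z. Already a fixed point.
Sat(E[(a & r) U EX r]) = {t4, t6}
t6 ∈ Sat(E[(a & r) U EX r]) = {t4, t6}, so the formula holds at t6.

Yes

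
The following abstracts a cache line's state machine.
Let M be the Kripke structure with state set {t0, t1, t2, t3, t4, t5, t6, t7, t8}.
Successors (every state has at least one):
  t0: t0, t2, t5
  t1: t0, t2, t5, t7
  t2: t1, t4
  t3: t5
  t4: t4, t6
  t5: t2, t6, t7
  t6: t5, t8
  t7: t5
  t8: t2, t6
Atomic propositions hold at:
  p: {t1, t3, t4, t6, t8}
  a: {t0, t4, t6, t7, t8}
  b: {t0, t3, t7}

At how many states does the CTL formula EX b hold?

3

Sat(EX b) = {s : some successor in {t0, t3, t7}} = {t0, t1, t5}
|Sat(EX b)| = |{t0, t1, t5}| = 3.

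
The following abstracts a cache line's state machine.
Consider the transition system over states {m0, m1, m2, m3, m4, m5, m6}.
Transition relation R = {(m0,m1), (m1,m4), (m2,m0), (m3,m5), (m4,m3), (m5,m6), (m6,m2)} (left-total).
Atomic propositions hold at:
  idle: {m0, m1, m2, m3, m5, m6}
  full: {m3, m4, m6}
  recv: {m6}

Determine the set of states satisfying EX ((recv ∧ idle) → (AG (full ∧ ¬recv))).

Sat(recv ∧ idle) = {m6}
Sat(¬recv) = {m0, m1, m2, m3, m4, m5}
Sat(full ∧ ¬recv) = {m3, m4}
AG (full ∧ ¬recv): greatest fixpoint, start Z0 = {m3, m4}, keep only states in Sat with every successor in Z. Z1 = {m4}; Z2 = ∅; fixed.
Sat(AG (full ∧ ¬recv)) = ∅
Sat((recv ∧ idle) → (AG (full ∧ ¬recv))) = {m0, m1, m2, m3, m4, m5}
Sat(EX ((recv ∧ idle) → (AG (full ∧ ¬recv)))) = {s : some successor in {m0, m1, m2, m3, m4, m5}} = {m0, m1, m2, m3, m4, m6}

{m0, m1, m2, m3, m4, m6}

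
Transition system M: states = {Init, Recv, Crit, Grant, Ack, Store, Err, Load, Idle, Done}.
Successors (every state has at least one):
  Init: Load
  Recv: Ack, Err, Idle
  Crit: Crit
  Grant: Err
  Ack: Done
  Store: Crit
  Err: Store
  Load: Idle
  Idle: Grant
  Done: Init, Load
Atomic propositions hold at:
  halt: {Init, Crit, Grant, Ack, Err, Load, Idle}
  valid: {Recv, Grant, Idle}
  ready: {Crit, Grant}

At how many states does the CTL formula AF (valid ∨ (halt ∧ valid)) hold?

Sat(halt ∧ valid) = {Grant, Idle}
Sat(valid ∨ (halt ∧ valid)) = {Recv, Grant, Idle}
AF (valid ∨ (halt ∧ valid)): least fixpoint, start Z0 = {Recv, Grant, Idle}, add states with every successor in Z. Z1 = {Recv, Grant, Load, Idle}; Z2 = {Init, Recv, Grant, Load, Idle}; Z3 = {Init, Recv, Grant, Load, Idle, Done}; Z4 = {Init, Recv, Grant, Ack, Load, Idle, Done}; fixed.
Sat(AF (valid ∨ (halt ∧ valid))) = {Init, Recv, Grant, Ack, Load, Idle, Done}
|Sat(AF (valid ∨ (halt ∧ valid)))| = |{Init, Recv, Grant, Ack, Load, Idle, Done}| = 7.

7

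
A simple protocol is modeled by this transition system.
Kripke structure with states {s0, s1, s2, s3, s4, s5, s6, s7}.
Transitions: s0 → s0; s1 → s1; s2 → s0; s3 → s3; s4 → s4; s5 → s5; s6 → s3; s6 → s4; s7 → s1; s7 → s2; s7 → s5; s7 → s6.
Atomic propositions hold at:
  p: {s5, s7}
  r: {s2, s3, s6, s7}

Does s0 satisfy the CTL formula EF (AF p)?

AF p: least fixpoint, start Z0 = {s5, s7}, add states with every successor in Z. Already a fixed point.
Sat(AF p) = {s5, s7}
EF (AF p): least fixpoint, start Z0 = {s5, s7}, add states with some successor in Z. Already a fixed point.
Sat(EF (AF p)) = {s5, s7}
s0 ∉ Sat(EF (AF p)) = {s5, s7}, so the formula does not hold at s0.

No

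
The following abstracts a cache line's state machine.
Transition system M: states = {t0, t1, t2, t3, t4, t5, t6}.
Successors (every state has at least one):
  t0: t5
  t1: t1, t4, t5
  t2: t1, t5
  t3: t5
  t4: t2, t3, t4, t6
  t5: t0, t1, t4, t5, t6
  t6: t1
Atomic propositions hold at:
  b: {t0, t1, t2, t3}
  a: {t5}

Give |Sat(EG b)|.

2

EG b: greatest fixpoint, start Z0 = {t0, t1, t2, t3}, keep only states in Sat with some successor in Z. Z1 = {t1, t2}; fixed.
Sat(EG b) = {t1, t2}
|Sat(EG b)| = |{t1, t2}| = 2.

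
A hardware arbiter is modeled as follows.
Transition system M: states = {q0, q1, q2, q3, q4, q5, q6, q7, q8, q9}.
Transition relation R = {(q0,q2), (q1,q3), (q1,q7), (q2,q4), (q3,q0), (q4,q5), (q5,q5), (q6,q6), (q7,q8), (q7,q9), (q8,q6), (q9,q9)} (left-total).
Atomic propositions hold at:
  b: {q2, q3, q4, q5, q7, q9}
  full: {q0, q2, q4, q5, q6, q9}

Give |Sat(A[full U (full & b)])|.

5

Sat(full & b) = {q2, q4, q5, q9}
A[full U (full & b)]: least fixpoint, start Z0 = Sat((full & b)) = {q2, q4, q5, q9}, add states in Sat(full) with every successor in Z. Z1 = {q0, q2, q4, q5, q9}; fixed.
Sat(A[full U (full & b)]) = {q0, q2, q4, q5, q9}
|Sat(A[full U (full & b)])| = |{q0, q2, q4, q5, q9}| = 5.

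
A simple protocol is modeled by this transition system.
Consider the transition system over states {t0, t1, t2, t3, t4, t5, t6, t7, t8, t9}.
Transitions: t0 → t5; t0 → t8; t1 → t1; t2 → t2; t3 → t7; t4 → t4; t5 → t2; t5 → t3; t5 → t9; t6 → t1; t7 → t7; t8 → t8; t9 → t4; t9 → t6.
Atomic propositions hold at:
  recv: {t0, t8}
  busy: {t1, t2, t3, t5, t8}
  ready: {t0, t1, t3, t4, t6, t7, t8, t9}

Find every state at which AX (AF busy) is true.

AF busy: least fixpoint, start Z0 = {t1, t2, t3, t5, t8}, add states with every successor in Z. Z1 = {t0, t1, t2, t3, t5, t6, t8}; fixed.
Sat(AF busy) = {t0, t1, t2, t3, t5, t6, t8}
Sat(AX (AF busy)) = {s : every successor in {t0, t1, t2, t3, t5, t6, t8}} = {t0, t1, t2, t6, t8}

{t0, t1, t2, t6, t8}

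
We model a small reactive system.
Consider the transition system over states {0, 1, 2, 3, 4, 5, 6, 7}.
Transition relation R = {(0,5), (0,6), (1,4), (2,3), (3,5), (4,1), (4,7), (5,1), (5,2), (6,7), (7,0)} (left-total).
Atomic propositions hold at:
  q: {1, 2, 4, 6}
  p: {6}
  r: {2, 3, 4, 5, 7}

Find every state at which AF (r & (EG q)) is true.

EG q: greatest fixpoint, start Z0 = {1, 2, 4, 6}, keep only states in Sat with some successor in Z. Z1 = {1, 4}; fixed.
Sat(EG q) = {1, 4}
Sat(r & (EG q)) = {4}
AF (r & (EG q)): least fixpoint, start Z0 = {4}, add states with every successor in Z. Z1 = {1, 4}; fixed.
Sat(AF (r & (EG q))) = {1, 4}

{1, 4}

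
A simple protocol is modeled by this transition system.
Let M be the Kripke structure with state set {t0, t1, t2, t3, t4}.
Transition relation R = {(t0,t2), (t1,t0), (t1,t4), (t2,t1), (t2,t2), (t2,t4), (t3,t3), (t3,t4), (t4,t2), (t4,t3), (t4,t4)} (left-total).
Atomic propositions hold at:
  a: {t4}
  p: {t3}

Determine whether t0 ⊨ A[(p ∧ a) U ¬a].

Sat(p ∧ a) = ∅
Sat(¬a) = {t0, t1, t2, t3}
A[(p ∧ a) U ¬a]: least fixpoint, start Z0 = Sat(¬a) = {t0, t1, t2, t3}, add states in Sat(p ∧ a) with every successor in Z. Already a fixed point.
Sat(A[(p ∧ a) U ¬a]) = {t0, t1, t2, t3}
t0 ∈ Sat(A[(p ∧ a) U ¬a]) = {t0, t1, t2, t3}, so the formula holds at t0.

Yes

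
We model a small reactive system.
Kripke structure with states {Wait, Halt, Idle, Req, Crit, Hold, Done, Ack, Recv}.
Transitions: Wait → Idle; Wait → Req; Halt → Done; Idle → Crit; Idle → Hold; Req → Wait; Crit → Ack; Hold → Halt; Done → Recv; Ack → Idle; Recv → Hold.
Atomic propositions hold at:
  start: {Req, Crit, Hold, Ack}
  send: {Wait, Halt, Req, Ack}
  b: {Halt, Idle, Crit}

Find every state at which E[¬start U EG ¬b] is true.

Sat(¬start) = {Wait, Halt, Idle, Done, Recv}
Sat(¬b) = {Wait, Req, Hold, Done, Ack, Recv}
EG ¬b: greatest fixpoint, start Z0 = {Wait, Req, Hold, Done, Ack, Recv}, keep only states in Sat with some successor in Z. Z1 = {Wait, Req, Done, Recv}; Z2 = {Wait, Req, Done}; Z3 = {Wait, Req}; fixed.
Sat(EG ¬b) = {Wait, Req}
E[¬start U EG ¬b]: least fixpoint, start Z0 = Sat(EG ¬b) = {Wait, Req}, add states in Sat(¬start) with some successor in Z. Already a fixed point.
Sat(E[¬start U EG ¬b]) = {Wait, Req}

{Wait, Req}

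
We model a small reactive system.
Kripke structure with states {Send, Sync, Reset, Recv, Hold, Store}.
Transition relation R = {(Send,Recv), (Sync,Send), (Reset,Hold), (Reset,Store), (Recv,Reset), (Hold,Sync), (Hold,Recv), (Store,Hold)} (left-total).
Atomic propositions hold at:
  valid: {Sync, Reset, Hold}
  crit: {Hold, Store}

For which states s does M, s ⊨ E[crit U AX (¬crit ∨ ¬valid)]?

{Send, Sync, Recv, Hold, Store}

Sat(¬crit) = {Send, Sync, Reset, Recv}
Sat(¬valid) = {Send, Recv, Store}
Sat(¬crit ∨ ¬valid) = {Send, Sync, Reset, Recv, Store}
Sat(AX (¬crit ∨ ¬valid)) = {s : every successor in {Send, Sync, Reset, Recv, Store}} = {Send, Sync, Recv, Hold}
E[crit U AX (¬crit ∨ ¬valid)]: least fixpoint, start Z0 = Sat(AX (¬crit ∨ ¬valid)) = {Send, Sync, Recv, Hold}, add states in Sat(crit) with some successor in Z. Z1 = {Send, Sync, Recv, Hold, Store}; fixed.
Sat(E[crit U AX (¬crit ∨ ¬valid)]) = {Send, Sync, Recv, Hold, Store}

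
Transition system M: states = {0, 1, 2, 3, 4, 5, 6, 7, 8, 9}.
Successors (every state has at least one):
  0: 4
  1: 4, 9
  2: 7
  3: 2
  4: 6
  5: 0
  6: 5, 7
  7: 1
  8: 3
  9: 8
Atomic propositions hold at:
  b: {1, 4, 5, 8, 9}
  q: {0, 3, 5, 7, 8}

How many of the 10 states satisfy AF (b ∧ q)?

3

Sat(b ∧ q) = {5, 8}
AF (b ∧ q): least fixpoint, start Z0 = {5, 8}, add states with every successor in Z. Z1 = {5, 8, 9}; fixed.
Sat(AF (b ∧ q)) = {5, 8, 9}
|Sat(AF (b ∧ q))| = |{5, 8, 9}| = 3.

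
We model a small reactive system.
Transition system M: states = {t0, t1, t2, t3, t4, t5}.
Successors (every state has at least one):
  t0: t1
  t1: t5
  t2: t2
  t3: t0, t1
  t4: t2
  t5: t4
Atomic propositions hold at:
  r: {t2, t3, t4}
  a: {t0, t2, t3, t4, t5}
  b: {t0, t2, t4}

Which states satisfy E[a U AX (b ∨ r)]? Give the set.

Sat(b ∨ r) = {t0, t2, t3, t4}
Sat(AX (b ∨ r)) = {s : every successor in {t0, t2, t3, t4}} = {t2, t4, t5}
E[a U AX (b ∨ r)]: least fixpoint, start Z0 = Sat(AX (b ∨ r)) = {t2, t4, t5}, add states in Sat(a) with some successor in Z. Already a fixed point.
Sat(E[a U AX (b ∨ r)]) = {t2, t4, t5}

{t2, t4, t5}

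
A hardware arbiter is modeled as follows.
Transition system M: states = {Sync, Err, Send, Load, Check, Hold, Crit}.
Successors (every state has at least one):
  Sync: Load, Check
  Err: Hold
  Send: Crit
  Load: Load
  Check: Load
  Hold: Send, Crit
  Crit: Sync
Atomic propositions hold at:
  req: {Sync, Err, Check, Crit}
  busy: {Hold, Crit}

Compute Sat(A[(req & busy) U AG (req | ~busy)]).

Sat(req & busy) = {Crit}
Sat(~busy) = {Sync, Err, Send, Load, Check}
Sat(req | ~busy) = {Sync, Err, Send, Load, Check, Crit}
AG (req | ~busy): greatest fixpoint, start Z0 = {Sync, Err, Send, Load, Check, Crit}, keep only states in Sat with every successor in Z. Z1 = {Sync, Send, Load, Check, Crit}; fixed.
Sat(AG (req | ~busy)) = {Sync, Send, Load, Check, Crit}
A[(req & busy) U AG (req | ~busy)]: least fixpoint, start Z0 = Sat(AG (req | ~busy)) = {Sync, Send, Load, Check, Crit}, add states in Sat(req & busy) with every successor in Z. Already a fixed point.
Sat(A[(req & busy) U AG (req | ~busy)]) = {Sync, Send, Load, Check, Crit}

{Sync, Send, Load, Check, Crit}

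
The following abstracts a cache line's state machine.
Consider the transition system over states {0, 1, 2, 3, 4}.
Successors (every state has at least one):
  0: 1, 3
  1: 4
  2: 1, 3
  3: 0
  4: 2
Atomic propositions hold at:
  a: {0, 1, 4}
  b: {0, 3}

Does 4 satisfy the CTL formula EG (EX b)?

Sat(EX b) = {s : some successor in {0, 3}} = {0, 2, 3}
EG (EX b): greatest fixpoint, start Z0 = {0, 2, 3}, keep only states in Sat with some successor in Z. Already a fixed point.
Sat(EG (EX b)) = {0, 2, 3}
4 ∉ Sat(EG (EX b)) = {0, 2, 3}, so the formula does not hold at 4.

No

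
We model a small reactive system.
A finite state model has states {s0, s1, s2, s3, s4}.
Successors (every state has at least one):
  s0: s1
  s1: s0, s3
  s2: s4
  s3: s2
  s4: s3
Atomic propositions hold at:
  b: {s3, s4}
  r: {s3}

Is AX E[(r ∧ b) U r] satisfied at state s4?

Yes

Sat(r ∧ b) = {s3}
E[(r ∧ b) U r]: least fixpoint, start Z0 = Sat(r) = {s3}, add states in Sat(r ∧ b) with some successor in Z. Already a fixed point.
Sat(E[(r ∧ b) U r]) = {s3}
Sat(AX E[(r ∧ b) U r]) = {s : every successor in {s3}} = {s4}
s4 ∈ Sat(AX E[(r ∧ b) U r]) = {s4}, so the formula holds at s4.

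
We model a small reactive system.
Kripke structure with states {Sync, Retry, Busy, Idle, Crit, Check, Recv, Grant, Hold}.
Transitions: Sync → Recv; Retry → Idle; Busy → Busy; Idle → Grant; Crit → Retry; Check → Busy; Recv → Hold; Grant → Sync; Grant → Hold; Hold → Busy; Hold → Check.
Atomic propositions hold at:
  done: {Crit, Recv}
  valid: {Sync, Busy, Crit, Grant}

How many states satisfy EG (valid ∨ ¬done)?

Sat(¬done) = {Sync, Retry, Busy, Idle, Check, Grant, Hold}
Sat(valid ∨ ¬done) = {Sync, Retry, Busy, Idle, Crit, Check, Grant, Hold}
EG (valid ∨ ¬done): greatest fixpoint, start Z0 = {Sync, Retry, Busy, Idle, Crit, Check, Grant, Hold}, keep only states in Sat with some successor in Z. Z1 = {Retry, Busy, Idle, Crit, Check, Grant, Hold}; fixed.
Sat(EG (valid ∨ ¬done)) = {Retry, Busy, Idle, Crit, Check, Grant, Hold}
|Sat(EG (valid ∨ ¬done))| = |{Retry, Busy, Idle, Crit, Check, Grant, Hold}| = 7.

7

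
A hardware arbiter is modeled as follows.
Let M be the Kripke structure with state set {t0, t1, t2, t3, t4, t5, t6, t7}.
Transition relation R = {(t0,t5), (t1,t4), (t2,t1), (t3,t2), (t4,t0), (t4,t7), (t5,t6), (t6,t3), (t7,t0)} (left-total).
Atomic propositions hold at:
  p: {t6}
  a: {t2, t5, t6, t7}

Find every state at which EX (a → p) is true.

Sat(a → p) = {t0, t1, t3, t4, t6}
Sat(EX (a → p)) = {s : some successor in {t0, t1, t3, t4, t6}} = {t1, t2, t4, t5, t6, t7}

{t1, t2, t4, t5, t6, t7}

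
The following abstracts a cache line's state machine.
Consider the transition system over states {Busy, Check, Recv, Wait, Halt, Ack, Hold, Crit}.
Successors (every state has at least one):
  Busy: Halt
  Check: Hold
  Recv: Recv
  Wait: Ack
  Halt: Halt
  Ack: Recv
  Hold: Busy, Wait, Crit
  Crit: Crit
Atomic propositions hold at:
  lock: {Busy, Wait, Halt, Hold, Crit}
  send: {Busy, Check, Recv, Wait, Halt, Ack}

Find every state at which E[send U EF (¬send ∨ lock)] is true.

{Busy, Check, Wait, Halt, Hold, Crit}

Sat(¬send) = {Hold, Crit}
Sat(¬send ∨ lock) = {Busy, Wait, Halt, Hold, Crit}
EF (¬send ∨ lock): least fixpoint, start Z0 = {Busy, Wait, Halt, Hold, Crit}, add states with some successor in Z. Z1 = {Busy, Check, Wait, Halt, Hold, Crit}; fixed.
Sat(EF (¬send ∨ lock)) = {Busy, Check, Wait, Halt, Hold, Crit}
E[send U EF (¬send ∨ lock)]: least fixpoint, start Z0 = Sat(EF (¬send ∨ lock)) = {Busy, Check, Wait, Halt, Hold, Crit}, add states in Sat(send) with some successor in Z. Already a fixed point.
Sat(E[send U EF (¬send ∨ lock)]) = {Busy, Check, Wait, Halt, Hold, Crit}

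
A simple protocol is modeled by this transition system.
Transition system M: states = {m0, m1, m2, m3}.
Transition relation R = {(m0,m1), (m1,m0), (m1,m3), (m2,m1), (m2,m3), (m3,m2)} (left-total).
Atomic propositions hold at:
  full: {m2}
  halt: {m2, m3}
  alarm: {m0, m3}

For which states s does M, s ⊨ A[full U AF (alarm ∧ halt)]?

{m3}

Sat(alarm ∧ halt) = {m3}
AF (alarm ∧ halt): least fixpoint, start Z0 = {m3}, add states with every successor in Z. Already a fixed point.
Sat(AF (alarm ∧ halt)) = {m3}
A[full U AF (alarm ∧ halt)]: least fixpoint, start Z0 = Sat(AF (alarm ∧ halt)) = {m3}, add states in Sat(full) with every successor in Z. Already a fixed point.
Sat(A[full U AF (alarm ∧ halt)]) = {m3}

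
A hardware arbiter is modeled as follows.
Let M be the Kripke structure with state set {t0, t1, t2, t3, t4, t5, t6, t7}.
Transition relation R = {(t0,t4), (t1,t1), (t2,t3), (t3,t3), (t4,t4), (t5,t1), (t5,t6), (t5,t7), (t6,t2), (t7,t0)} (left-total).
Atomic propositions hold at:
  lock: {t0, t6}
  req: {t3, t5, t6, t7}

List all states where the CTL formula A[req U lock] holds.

A[req U lock]: least fixpoint, start Z0 = Sat(lock) = {t0, t6}, add states in Sat(req) with every successor in Z. Z1 = {t0, t6, t7}; fixed.
Sat(A[req U lock]) = {t0, t6, t7}

{t0, t6, t7}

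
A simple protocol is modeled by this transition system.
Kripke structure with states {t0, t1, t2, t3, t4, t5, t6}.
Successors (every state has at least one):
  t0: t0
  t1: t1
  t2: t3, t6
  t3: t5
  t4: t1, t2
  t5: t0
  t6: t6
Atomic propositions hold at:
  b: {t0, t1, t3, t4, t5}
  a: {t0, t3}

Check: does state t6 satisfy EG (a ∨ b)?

No

Sat(a ∨ b) = {t0, t1, t3, t4, t5}
EG (a ∨ b): greatest fixpoint, start Z0 = {t0, t1, t3, t4, t5}, keep only states in Sat with some successor in Z. Already a fixed point.
Sat(EG (a ∨ b)) = {t0, t1, t3, t4, t5}
t6 ∉ Sat(EG (a ∨ b)) = {t0, t1, t3, t4, t5}, so the formula does not hold at t6.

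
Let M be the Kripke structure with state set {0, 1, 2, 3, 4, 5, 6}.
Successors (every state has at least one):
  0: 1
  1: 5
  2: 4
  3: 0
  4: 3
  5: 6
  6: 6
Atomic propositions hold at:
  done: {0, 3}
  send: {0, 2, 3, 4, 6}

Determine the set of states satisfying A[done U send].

A[done U send]: least fixpoint, start Z0 = Sat(send) = {0, 2, 3, 4, 6}, add states in Sat(done) with every successor in Z. Already a fixed point.
Sat(A[done U send]) = {0, 2, 3, 4, 6}

{0, 2, 3, 4, 6}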